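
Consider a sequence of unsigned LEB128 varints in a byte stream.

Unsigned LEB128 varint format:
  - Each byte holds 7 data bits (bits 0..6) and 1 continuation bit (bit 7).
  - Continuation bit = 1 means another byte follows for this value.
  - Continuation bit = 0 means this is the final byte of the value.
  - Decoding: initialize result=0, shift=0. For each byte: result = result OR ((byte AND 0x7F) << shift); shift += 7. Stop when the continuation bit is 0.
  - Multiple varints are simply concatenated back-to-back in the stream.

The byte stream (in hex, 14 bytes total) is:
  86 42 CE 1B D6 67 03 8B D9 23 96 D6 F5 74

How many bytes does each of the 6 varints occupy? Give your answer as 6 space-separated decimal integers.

  byte[0]=0x86 cont=1 payload=0x06=6: acc |= 6<<0 -> acc=6 shift=7
  byte[1]=0x42 cont=0 payload=0x42=66: acc |= 66<<7 -> acc=8454 shift=14 [end]
Varint 1: bytes[0:2] = 86 42 -> value 8454 (2 byte(s))
  byte[2]=0xCE cont=1 payload=0x4E=78: acc |= 78<<0 -> acc=78 shift=7
  byte[3]=0x1B cont=0 payload=0x1B=27: acc |= 27<<7 -> acc=3534 shift=14 [end]
Varint 2: bytes[2:4] = CE 1B -> value 3534 (2 byte(s))
  byte[4]=0xD6 cont=1 payload=0x56=86: acc |= 86<<0 -> acc=86 shift=7
  byte[5]=0x67 cont=0 payload=0x67=103: acc |= 103<<7 -> acc=13270 shift=14 [end]
Varint 3: bytes[4:6] = D6 67 -> value 13270 (2 byte(s))
  byte[6]=0x03 cont=0 payload=0x03=3: acc |= 3<<0 -> acc=3 shift=7 [end]
Varint 4: bytes[6:7] = 03 -> value 3 (1 byte(s))
  byte[7]=0x8B cont=1 payload=0x0B=11: acc |= 11<<0 -> acc=11 shift=7
  byte[8]=0xD9 cont=1 payload=0x59=89: acc |= 89<<7 -> acc=11403 shift=14
  byte[9]=0x23 cont=0 payload=0x23=35: acc |= 35<<14 -> acc=584843 shift=21 [end]
Varint 5: bytes[7:10] = 8B D9 23 -> value 584843 (3 byte(s))
  byte[10]=0x96 cont=1 payload=0x16=22: acc |= 22<<0 -> acc=22 shift=7
  byte[11]=0xD6 cont=1 payload=0x56=86: acc |= 86<<7 -> acc=11030 shift=14
  byte[12]=0xF5 cont=1 payload=0x75=117: acc |= 117<<14 -> acc=1927958 shift=21
  byte[13]=0x74 cont=0 payload=0x74=116: acc |= 116<<21 -> acc=245197590 shift=28 [end]
Varint 6: bytes[10:14] = 96 D6 F5 74 -> value 245197590 (4 byte(s))

Answer: 2 2 2 1 3 4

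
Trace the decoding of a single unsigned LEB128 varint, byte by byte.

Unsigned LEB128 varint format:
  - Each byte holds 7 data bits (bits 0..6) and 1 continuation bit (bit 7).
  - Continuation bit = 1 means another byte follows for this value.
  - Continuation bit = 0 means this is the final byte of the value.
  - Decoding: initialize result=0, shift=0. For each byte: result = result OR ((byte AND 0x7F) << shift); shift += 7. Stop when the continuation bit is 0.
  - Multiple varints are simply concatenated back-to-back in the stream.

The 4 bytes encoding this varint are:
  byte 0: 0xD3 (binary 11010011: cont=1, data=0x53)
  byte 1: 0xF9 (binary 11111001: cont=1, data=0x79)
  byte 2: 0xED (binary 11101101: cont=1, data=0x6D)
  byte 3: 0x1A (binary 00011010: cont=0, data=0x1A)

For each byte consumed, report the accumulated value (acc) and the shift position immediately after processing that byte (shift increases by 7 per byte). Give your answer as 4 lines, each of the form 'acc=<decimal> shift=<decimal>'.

Answer: acc=83 shift=7
acc=15571 shift=14
acc=1801427 shift=21
acc=56327379 shift=28

Derivation:
byte 0=0xD3: payload=0x53=83, contrib = 83<<0 = 83; acc -> 83, shift -> 7
byte 1=0xF9: payload=0x79=121, contrib = 121<<7 = 15488; acc -> 15571, shift -> 14
byte 2=0xED: payload=0x6D=109, contrib = 109<<14 = 1785856; acc -> 1801427, shift -> 21
byte 3=0x1A: payload=0x1A=26, contrib = 26<<21 = 54525952; acc -> 56327379, shift -> 28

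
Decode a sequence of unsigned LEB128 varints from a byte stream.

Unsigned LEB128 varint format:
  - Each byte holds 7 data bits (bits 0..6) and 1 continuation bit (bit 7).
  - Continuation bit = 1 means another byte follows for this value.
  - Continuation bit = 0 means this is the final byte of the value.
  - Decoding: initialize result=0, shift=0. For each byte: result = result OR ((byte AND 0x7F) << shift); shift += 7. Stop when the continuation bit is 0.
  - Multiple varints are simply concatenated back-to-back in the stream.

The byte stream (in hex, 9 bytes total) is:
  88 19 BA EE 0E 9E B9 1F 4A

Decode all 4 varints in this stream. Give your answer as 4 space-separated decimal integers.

Answer: 3208 243514 515230 74

Derivation:
  byte[0]=0x88 cont=1 payload=0x08=8: acc |= 8<<0 -> acc=8 shift=7
  byte[1]=0x19 cont=0 payload=0x19=25: acc |= 25<<7 -> acc=3208 shift=14 [end]
Varint 1: bytes[0:2] = 88 19 -> value 3208 (2 byte(s))
  byte[2]=0xBA cont=1 payload=0x3A=58: acc |= 58<<0 -> acc=58 shift=7
  byte[3]=0xEE cont=1 payload=0x6E=110: acc |= 110<<7 -> acc=14138 shift=14
  byte[4]=0x0E cont=0 payload=0x0E=14: acc |= 14<<14 -> acc=243514 shift=21 [end]
Varint 2: bytes[2:5] = BA EE 0E -> value 243514 (3 byte(s))
  byte[5]=0x9E cont=1 payload=0x1E=30: acc |= 30<<0 -> acc=30 shift=7
  byte[6]=0xB9 cont=1 payload=0x39=57: acc |= 57<<7 -> acc=7326 shift=14
  byte[7]=0x1F cont=0 payload=0x1F=31: acc |= 31<<14 -> acc=515230 shift=21 [end]
Varint 3: bytes[5:8] = 9E B9 1F -> value 515230 (3 byte(s))
  byte[8]=0x4A cont=0 payload=0x4A=74: acc |= 74<<0 -> acc=74 shift=7 [end]
Varint 4: bytes[8:9] = 4A -> value 74 (1 byte(s))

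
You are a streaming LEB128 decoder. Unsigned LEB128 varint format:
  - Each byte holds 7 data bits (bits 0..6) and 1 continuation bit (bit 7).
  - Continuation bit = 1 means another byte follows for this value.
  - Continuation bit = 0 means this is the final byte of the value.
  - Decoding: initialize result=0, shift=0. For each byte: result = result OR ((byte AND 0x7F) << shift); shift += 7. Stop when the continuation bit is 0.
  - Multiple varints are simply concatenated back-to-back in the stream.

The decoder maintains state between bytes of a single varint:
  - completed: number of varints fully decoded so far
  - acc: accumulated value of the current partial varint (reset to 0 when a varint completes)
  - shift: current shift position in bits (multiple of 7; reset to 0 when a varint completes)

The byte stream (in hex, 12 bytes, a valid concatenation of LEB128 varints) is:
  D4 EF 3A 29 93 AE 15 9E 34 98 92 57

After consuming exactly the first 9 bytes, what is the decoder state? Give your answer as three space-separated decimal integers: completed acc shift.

Answer: 4 0 0

Derivation:
byte[0]=0xD4 cont=1 payload=0x54: acc |= 84<<0 -> completed=0 acc=84 shift=7
byte[1]=0xEF cont=1 payload=0x6F: acc |= 111<<7 -> completed=0 acc=14292 shift=14
byte[2]=0x3A cont=0 payload=0x3A: varint #1 complete (value=964564); reset -> completed=1 acc=0 shift=0
byte[3]=0x29 cont=0 payload=0x29: varint #2 complete (value=41); reset -> completed=2 acc=0 shift=0
byte[4]=0x93 cont=1 payload=0x13: acc |= 19<<0 -> completed=2 acc=19 shift=7
byte[5]=0xAE cont=1 payload=0x2E: acc |= 46<<7 -> completed=2 acc=5907 shift=14
byte[6]=0x15 cont=0 payload=0x15: varint #3 complete (value=349971); reset -> completed=3 acc=0 shift=0
byte[7]=0x9E cont=1 payload=0x1E: acc |= 30<<0 -> completed=3 acc=30 shift=7
byte[8]=0x34 cont=0 payload=0x34: varint #4 complete (value=6686); reset -> completed=4 acc=0 shift=0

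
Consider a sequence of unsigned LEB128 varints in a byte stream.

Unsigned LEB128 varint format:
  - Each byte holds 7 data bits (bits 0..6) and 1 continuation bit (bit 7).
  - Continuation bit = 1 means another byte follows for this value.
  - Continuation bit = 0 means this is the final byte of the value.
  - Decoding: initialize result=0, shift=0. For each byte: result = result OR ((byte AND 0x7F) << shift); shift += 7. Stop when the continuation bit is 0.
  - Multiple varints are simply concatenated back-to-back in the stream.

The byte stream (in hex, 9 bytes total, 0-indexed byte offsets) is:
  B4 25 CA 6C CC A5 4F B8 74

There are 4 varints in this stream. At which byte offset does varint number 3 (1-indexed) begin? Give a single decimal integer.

Answer: 4

Derivation:
  byte[0]=0xB4 cont=1 payload=0x34=52: acc |= 52<<0 -> acc=52 shift=7
  byte[1]=0x25 cont=0 payload=0x25=37: acc |= 37<<7 -> acc=4788 shift=14 [end]
Varint 1: bytes[0:2] = B4 25 -> value 4788 (2 byte(s))
  byte[2]=0xCA cont=1 payload=0x4A=74: acc |= 74<<0 -> acc=74 shift=7
  byte[3]=0x6C cont=0 payload=0x6C=108: acc |= 108<<7 -> acc=13898 shift=14 [end]
Varint 2: bytes[2:4] = CA 6C -> value 13898 (2 byte(s))
  byte[4]=0xCC cont=1 payload=0x4C=76: acc |= 76<<0 -> acc=76 shift=7
  byte[5]=0xA5 cont=1 payload=0x25=37: acc |= 37<<7 -> acc=4812 shift=14
  byte[6]=0x4F cont=0 payload=0x4F=79: acc |= 79<<14 -> acc=1299148 shift=21 [end]
Varint 3: bytes[4:7] = CC A5 4F -> value 1299148 (3 byte(s))
  byte[7]=0xB8 cont=1 payload=0x38=56: acc |= 56<<0 -> acc=56 shift=7
  byte[8]=0x74 cont=0 payload=0x74=116: acc |= 116<<7 -> acc=14904 shift=14 [end]
Varint 4: bytes[7:9] = B8 74 -> value 14904 (2 byte(s))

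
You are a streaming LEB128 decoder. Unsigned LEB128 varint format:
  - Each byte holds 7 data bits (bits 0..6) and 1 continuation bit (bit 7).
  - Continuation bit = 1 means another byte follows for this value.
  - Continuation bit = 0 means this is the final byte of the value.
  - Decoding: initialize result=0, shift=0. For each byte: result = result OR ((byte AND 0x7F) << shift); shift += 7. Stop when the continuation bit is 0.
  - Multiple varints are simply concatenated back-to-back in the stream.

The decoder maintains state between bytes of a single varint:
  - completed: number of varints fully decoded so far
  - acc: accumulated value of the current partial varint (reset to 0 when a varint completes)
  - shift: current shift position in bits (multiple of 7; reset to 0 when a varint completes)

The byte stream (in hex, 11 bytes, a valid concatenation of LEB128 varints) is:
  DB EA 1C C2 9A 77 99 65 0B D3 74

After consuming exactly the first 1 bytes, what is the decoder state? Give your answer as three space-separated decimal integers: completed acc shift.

Answer: 0 91 7

Derivation:
byte[0]=0xDB cont=1 payload=0x5B: acc |= 91<<0 -> completed=0 acc=91 shift=7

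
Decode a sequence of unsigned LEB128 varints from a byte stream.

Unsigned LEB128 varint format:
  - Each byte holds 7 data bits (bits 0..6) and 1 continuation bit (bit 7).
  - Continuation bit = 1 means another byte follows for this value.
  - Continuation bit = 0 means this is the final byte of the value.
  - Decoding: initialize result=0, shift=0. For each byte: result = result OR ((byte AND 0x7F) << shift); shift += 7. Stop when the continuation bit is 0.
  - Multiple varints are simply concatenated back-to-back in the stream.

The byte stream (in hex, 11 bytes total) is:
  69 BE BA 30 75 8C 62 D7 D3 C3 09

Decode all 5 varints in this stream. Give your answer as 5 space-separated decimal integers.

  byte[0]=0x69 cont=0 payload=0x69=105: acc |= 105<<0 -> acc=105 shift=7 [end]
Varint 1: bytes[0:1] = 69 -> value 105 (1 byte(s))
  byte[1]=0xBE cont=1 payload=0x3E=62: acc |= 62<<0 -> acc=62 shift=7
  byte[2]=0xBA cont=1 payload=0x3A=58: acc |= 58<<7 -> acc=7486 shift=14
  byte[3]=0x30 cont=0 payload=0x30=48: acc |= 48<<14 -> acc=793918 shift=21 [end]
Varint 2: bytes[1:4] = BE BA 30 -> value 793918 (3 byte(s))
  byte[4]=0x75 cont=0 payload=0x75=117: acc |= 117<<0 -> acc=117 shift=7 [end]
Varint 3: bytes[4:5] = 75 -> value 117 (1 byte(s))
  byte[5]=0x8C cont=1 payload=0x0C=12: acc |= 12<<0 -> acc=12 shift=7
  byte[6]=0x62 cont=0 payload=0x62=98: acc |= 98<<7 -> acc=12556 shift=14 [end]
Varint 4: bytes[5:7] = 8C 62 -> value 12556 (2 byte(s))
  byte[7]=0xD7 cont=1 payload=0x57=87: acc |= 87<<0 -> acc=87 shift=7
  byte[8]=0xD3 cont=1 payload=0x53=83: acc |= 83<<7 -> acc=10711 shift=14
  byte[9]=0xC3 cont=1 payload=0x43=67: acc |= 67<<14 -> acc=1108439 shift=21
  byte[10]=0x09 cont=0 payload=0x09=9: acc |= 9<<21 -> acc=19982807 shift=28 [end]
Varint 5: bytes[7:11] = D7 D3 C3 09 -> value 19982807 (4 byte(s))

Answer: 105 793918 117 12556 19982807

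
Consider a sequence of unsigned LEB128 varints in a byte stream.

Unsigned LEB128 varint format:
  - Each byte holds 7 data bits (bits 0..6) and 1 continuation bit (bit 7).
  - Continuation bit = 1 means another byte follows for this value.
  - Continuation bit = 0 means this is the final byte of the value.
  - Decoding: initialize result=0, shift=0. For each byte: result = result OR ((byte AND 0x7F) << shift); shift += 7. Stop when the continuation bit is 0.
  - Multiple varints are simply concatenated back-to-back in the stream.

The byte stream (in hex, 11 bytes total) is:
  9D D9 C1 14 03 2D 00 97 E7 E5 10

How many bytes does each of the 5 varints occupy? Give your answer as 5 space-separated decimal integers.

  byte[0]=0x9D cont=1 payload=0x1D=29: acc |= 29<<0 -> acc=29 shift=7
  byte[1]=0xD9 cont=1 payload=0x59=89: acc |= 89<<7 -> acc=11421 shift=14
  byte[2]=0xC1 cont=1 payload=0x41=65: acc |= 65<<14 -> acc=1076381 shift=21
  byte[3]=0x14 cont=0 payload=0x14=20: acc |= 20<<21 -> acc=43019421 shift=28 [end]
Varint 1: bytes[0:4] = 9D D9 C1 14 -> value 43019421 (4 byte(s))
  byte[4]=0x03 cont=0 payload=0x03=3: acc |= 3<<0 -> acc=3 shift=7 [end]
Varint 2: bytes[4:5] = 03 -> value 3 (1 byte(s))
  byte[5]=0x2D cont=0 payload=0x2D=45: acc |= 45<<0 -> acc=45 shift=7 [end]
Varint 3: bytes[5:6] = 2D -> value 45 (1 byte(s))
  byte[6]=0x00 cont=0 payload=0x00=0: acc |= 0<<0 -> acc=0 shift=7 [end]
Varint 4: bytes[6:7] = 00 -> value 0 (1 byte(s))
  byte[7]=0x97 cont=1 payload=0x17=23: acc |= 23<<0 -> acc=23 shift=7
  byte[8]=0xE7 cont=1 payload=0x67=103: acc |= 103<<7 -> acc=13207 shift=14
  byte[9]=0xE5 cont=1 payload=0x65=101: acc |= 101<<14 -> acc=1667991 shift=21
  byte[10]=0x10 cont=0 payload=0x10=16: acc |= 16<<21 -> acc=35222423 shift=28 [end]
Varint 5: bytes[7:11] = 97 E7 E5 10 -> value 35222423 (4 byte(s))

Answer: 4 1 1 1 4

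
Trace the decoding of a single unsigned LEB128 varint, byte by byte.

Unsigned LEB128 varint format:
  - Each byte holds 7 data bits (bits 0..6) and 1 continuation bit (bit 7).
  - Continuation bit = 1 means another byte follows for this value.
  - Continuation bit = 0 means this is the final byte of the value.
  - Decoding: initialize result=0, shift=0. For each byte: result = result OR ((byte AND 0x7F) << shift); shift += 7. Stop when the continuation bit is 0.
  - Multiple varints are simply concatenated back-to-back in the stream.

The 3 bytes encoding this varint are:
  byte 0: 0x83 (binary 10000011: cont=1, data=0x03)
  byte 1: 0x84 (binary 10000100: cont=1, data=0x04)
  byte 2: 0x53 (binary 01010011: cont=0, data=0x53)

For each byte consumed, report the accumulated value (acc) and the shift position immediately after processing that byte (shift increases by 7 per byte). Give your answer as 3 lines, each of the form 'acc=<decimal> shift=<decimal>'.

byte 0=0x83: payload=0x03=3, contrib = 3<<0 = 3; acc -> 3, shift -> 7
byte 1=0x84: payload=0x04=4, contrib = 4<<7 = 512; acc -> 515, shift -> 14
byte 2=0x53: payload=0x53=83, contrib = 83<<14 = 1359872; acc -> 1360387, shift -> 21

Answer: acc=3 shift=7
acc=515 shift=14
acc=1360387 shift=21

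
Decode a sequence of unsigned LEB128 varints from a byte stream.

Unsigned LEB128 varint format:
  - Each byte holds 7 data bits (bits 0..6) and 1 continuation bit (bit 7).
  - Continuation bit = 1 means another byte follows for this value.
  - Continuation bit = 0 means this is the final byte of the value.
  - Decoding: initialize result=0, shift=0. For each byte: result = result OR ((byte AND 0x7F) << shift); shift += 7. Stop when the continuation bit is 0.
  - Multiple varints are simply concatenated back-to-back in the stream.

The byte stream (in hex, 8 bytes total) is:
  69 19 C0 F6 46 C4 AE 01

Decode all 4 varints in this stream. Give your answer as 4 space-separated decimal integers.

Answer: 105 25 1162048 22340

Derivation:
  byte[0]=0x69 cont=0 payload=0x69=105: acc |= 105<<0 -> acc=105 shift=7 [end]
Varint 1: bytes[0:1] = 69 -> value 105 (1 byte(s))
  byte[1]=0x19 cont=0 payload=0x19=25: acc |= 25<<0 -> acc=25 shift=7 [end]
Varint 2: bytes[1:2] = 19 -> value 25 (1 byte(s))
  byte[2]=0xC0 cont=1 payload=0x40=64: acc |= 64<<0 -> acc=64 shift=7
  byte[3]=0xF6 cont=1 payload=0x76=118: acc |= 118<<7 -> acc=15168 shift=14
  byte[4]=0x46 cont=0 payload=0x46=70: acc |= 70<<14 -> acc=1162048 shift=21 [end]
Varint 3: bytes[2:5] = C0 F6 46 -> value 1162048 (3 byte(s))
  byte[5]=0xC4 cont=1 payload=0x44=68: acc |= 68<<0 -> acc=68 shift=7
  byte[6]=0xAE cont=1 payload=0x2E=46: acc |= 46<<7 -> acc=5956 shift=14
  byte[7]=0x01 cont=0 payload=0x01=1: acc |= 1<<14 -> acc=22340 shift=21 [end]
Varint 4: bytes[5:8] = C4 AE 01 -> value 22340 (3 byte(s))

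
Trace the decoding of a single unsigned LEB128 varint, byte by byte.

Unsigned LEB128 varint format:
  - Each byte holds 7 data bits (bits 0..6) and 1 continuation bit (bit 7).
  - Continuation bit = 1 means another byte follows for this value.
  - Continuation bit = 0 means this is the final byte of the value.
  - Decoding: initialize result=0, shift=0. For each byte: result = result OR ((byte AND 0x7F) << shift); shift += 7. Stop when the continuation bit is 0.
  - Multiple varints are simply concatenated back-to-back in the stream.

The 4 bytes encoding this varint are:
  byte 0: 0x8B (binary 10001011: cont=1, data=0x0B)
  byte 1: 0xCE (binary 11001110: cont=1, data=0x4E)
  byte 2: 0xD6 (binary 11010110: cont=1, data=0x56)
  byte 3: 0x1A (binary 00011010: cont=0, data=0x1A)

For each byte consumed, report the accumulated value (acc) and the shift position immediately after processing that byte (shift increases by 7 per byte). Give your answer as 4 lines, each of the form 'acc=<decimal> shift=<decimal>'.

byte 0=0x8B: payload=0x0B=11, contrib = 11<<0 = 11; acc -> 11, shift -> 7
byte 1=0xCE: payload=0x4E=78, contrib = 78<<7 = 9984; acc -> 9995, shift -> 14
byte 2=0xD6: payload=0x56=86, contrib = 86<<14 = 1409024; acc -> 1419019, shift -> 21
byte 3=0x1A: payload=0x1A=26, contrib = 26<<21 = 54525952; acc -> 55944971, shift -> 28

Answer: acc=11 shift=7
acc=9995 shift=14
acc=1419019 shift=21
acc=55944971 shift=28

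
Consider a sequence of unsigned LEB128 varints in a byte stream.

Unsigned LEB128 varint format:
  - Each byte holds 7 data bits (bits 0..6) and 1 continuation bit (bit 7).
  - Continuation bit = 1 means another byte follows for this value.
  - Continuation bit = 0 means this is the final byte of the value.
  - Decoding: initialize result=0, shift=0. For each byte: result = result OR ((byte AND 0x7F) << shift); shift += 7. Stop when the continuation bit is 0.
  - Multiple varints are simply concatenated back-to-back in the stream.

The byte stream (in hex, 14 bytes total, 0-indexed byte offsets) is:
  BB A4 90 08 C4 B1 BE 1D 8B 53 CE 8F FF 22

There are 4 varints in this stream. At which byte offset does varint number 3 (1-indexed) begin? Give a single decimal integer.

  byte[0]=0xBB cont=1 payload=0x3B=59: acc |= 59<<0 -> acc=59 shift=7
  byte[1]=0xA4 cont=1 payload=0x24=36: acc |= 36<<7 -> acc=4667 shift=14
  byte[2]=0x90 cont=1 payload=0x10=16: acc |= 16<<14 -> acc=266811 shift=21
  byte[3]=0x08 cont=0 payload=0x08=8: acc |= 8<<21 -> acc=17044027 shift=28 [end]
Varint 1: bytes[0:4] = BB A4 90 08 -> value 17044027 (4 byte(s))
  byte[4]=0xC4 cont=1 payload=0x44=68: acc |= 68<<0 -> acc=68 shift=7
  byte[5]=0xB1 cont=1 payload=0x31=49: acc |= 49<<7 -> acc=6340 shift=14
  byte[6]=0xBE cont=1 payload=0x3E=62: acc |= 62<<14 -> acc=1022148 shift=21
  byte[7]=0x1D cont=0 payload=0x1D=29: acc |= 29<<21 -> acc=61839556 shift=28 [end]
Varint 2: bytes[4:8] = C4 B1 BE 1D -> value 61839556 (4 byte(s))
  byte[8]=0x8B cont=1 payload=0x0B=11: acc |= 11<<0 -> acc=11 shift=7
  byte[9]=0x53 cont=0 payload=0x53=83: acc |= 83<<7 -> acc=10635 shift=14 [end]
Varint 3: bytes[8:10] = 8B 53 -> value 10635 (2 byte(s))
  byte[10]=0xCE cont=1 payload=0x4E=78: acc |= 78<<0 -> acc=78 shift=7
  byte[11]=0x8F cont=1 payload=0x0F=15: acc |= 15<<7 -> acc=1998 shift=14
  byte[12]=0xFF cont=1 payload=0x7F=127: acc |= 127<<14 -> acc=2082766 shift=21
  byte[13]=0x22 cont=0 payload=0x22=34: acc |= 34<<21 -> acc=73385934 shift=28 [end]
Varint 4: bytes[10:14] = CE 8F FF 22 -> value 73385934 (4 byte(s))

Answer: 8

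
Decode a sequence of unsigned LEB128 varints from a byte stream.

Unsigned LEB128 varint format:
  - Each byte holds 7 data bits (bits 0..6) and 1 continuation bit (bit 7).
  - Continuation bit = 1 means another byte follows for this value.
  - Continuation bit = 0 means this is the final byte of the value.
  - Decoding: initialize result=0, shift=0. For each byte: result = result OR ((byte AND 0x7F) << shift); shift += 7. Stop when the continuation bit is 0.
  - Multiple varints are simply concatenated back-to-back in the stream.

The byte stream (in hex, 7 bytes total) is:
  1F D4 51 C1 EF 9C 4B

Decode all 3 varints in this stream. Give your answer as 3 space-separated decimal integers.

  byte[0]=0x1F cont=0 payload=0x1F=31: acc |= 31<<0 -> acc=31 shift=7 [end]
Varint 1: bytes[0:1] = 1F -> value 31 (1 byte(s))
  byte[1]=0xD4 cont=1 payload=0x54=84: acc |= 84<<0 -> acc=84 shift=7
  byte[2]=0x51 cont=0 payload=0x51=81: acc |= 81<<7 -> acc=10452 shift=14 [end]
Varint 2: bytes[1:3] = D4 51 -> value 10452 (2 byte(s))
  byte[3]=0xC1 cont=1 payload=0x41=65: acc |= 65<<0 -> acc=65 shift=7
  byte[4]=0xEF cont=1 payload=0x6F=111: acc |= 111<<7 -> acc=14273 shift=14
  byte[5]=0x9C cont=1 payload=0x1C=28: acc |= 28<<14 -> acc=473025 shift=21
  byte[6]=0x4B cont=0 payload=0x4B=75: acc |= 75<<21 -> acc=157759425 shift=28 [end]
Varint 3: bytes[3:7] = C1 EF 9C 4B -> value 157759425 (4 byte(s))

Answer: 31 10452 157759425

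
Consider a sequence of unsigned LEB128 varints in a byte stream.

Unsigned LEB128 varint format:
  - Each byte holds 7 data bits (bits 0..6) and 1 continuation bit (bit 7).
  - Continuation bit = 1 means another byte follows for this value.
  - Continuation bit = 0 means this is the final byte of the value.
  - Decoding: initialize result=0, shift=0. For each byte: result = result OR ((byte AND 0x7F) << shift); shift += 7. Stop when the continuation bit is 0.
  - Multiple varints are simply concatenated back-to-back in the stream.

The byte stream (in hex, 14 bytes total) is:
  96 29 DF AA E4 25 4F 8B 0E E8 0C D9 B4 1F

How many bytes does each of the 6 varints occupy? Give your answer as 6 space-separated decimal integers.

  byte[0]=0x96 cont=1 payload=0x16=22: acc |= 22<<0 -> acc=22 shift=7
  byte[1]=0x29 cont=0 payload=0x29=41: acc |= 41<<7 -> acc=5270 shift=14 [end]
Varint 1: bytes[0:2] = 96 29 -> value 5270 (2 byte(s))
  byte[2]=0xDF cont=1 payload=0x5F=95: acc |= 95<<0 -> acc=95 shift=7
  byte[3]=0xAA cont=1 payload=0x2A=42: acc |= 42<<7 -> acc=5471 shift=14
  byte[4]=0xE4 cont=1 payload=0x64=100: acc |= 100<<14 -> acc=1643871 shift=21
  byte[5]=0x25 cont=0 payload=0x25=37: acc |= 37<<21 -> acc=79238495 shift=28 [end]
Varint 2: bytes[2:6] = DF AA E4 25 -> value 79238495 (4 byte(s))
  byte[6]=0x4F cont=0 payload=0x4F=79: acc |= 79<<0 -> acc=79 shift=7 [end]
Varint 3: bytes[6:7] = 4F -> value 79 (1 byte(s))
  byte[7]=0x8B cont=1 payload=0x0B=11: acc |= 11<<0 -> acc=11 shift=7
  byte[8]=0x0E cont=0 payload=0x0E=14: acc |= 14<<7 -> acc=1803 shift=14 [end]
Varint 4: bytes[7:9] = 8B 0E -> value 1803 (2 byte(s))
  byte[9]=0xE8 cont=1 payload=0x68=104: acc |= 104<<0 -> acc=104 shift=7
  byte[10]=0x0C cont=0 payload=0x0C=12: acc |= 12<<7 -> acc=1640 shift=14 [end]
Varint 5: bytes[9:11] = E8 0C -> value 1640 (2 byte(s))
  byte[11]=0xD9 cont=1 payload=0x59=89: acc |= 89<<0 -> acc=89 shift=7
  byte[12]=0xB4 cont=1 payload=0x34=52: acc |= 52<<7 -> acc=6745 shift=14
  byte[13]=0x1F cont=0 payload=0x1F=31: acc |= 31<<14 -> acc=514649 shift=21 [end]
Varint 6: bytes[11:14] = D9 B4 1F -> value 514649 (3 byte(s))

Answer: 2 4 1 2 2 3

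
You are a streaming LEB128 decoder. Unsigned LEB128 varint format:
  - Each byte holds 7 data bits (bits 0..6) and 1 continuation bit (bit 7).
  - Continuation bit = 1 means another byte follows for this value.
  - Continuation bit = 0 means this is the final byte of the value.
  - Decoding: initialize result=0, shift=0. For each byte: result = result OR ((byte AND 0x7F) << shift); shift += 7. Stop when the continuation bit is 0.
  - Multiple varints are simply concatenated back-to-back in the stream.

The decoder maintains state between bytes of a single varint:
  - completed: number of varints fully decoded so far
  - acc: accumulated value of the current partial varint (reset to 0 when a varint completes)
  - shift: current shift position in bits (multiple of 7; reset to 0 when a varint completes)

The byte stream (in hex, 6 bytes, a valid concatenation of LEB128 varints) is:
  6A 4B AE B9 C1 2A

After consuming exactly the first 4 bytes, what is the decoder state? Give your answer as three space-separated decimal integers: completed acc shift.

byte[0]=0x6A cont=0 payload=0x6A: varint #1 complete (value=106); reset -> completed=1 acc=0 shift=0
byte[1]=0x4B cont=0 payload=0x4B: varint #2 complete (value=75); reset -> completed=2 acc=0 shift=0
byte[2]=0xAE cont=1 payload=0x2E: acc |= 46<<0 -> completed=2 acc=46 shift=7
byte[3]=0xB9 cont=1 payload=0x39: acc |= 57<<7 -> completed=2 acc=7342 shift=14

Answer: 2 7342 14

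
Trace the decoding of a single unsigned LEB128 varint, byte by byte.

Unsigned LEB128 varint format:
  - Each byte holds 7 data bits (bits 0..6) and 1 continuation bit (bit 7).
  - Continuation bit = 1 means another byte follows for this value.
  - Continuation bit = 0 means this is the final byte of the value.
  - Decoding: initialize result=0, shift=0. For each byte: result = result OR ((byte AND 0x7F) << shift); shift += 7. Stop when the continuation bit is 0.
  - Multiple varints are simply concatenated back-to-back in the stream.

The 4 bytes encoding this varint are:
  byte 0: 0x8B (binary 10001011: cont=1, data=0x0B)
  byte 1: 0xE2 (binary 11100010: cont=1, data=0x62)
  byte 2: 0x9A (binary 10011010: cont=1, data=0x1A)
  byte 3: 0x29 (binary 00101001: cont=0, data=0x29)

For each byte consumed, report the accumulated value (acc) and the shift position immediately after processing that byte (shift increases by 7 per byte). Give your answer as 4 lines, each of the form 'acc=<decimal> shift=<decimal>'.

byte 0=0x8B: payload=0x0B=11, contrib = 11<<0 = 11; acc -> 11, shift -> 7
byte 1=0xE2: payload=0x62=98, contrib = 98<<7 = 12544; acc -> 12555, shift -> 14
byte 2=0x9A: payload=0x1A=26, contrib = 26<<14 = 425984; acc -> 438539, shift -> 21
byte 3=0x29: payload=0x29=41, contrib = 41<<21 = 85983232; acc -> 86421771, shift -> 28

Answer: acc=11 shift=7
acc=12555 shift=14
acc=438539 shift=21
acc=86421771 shift=28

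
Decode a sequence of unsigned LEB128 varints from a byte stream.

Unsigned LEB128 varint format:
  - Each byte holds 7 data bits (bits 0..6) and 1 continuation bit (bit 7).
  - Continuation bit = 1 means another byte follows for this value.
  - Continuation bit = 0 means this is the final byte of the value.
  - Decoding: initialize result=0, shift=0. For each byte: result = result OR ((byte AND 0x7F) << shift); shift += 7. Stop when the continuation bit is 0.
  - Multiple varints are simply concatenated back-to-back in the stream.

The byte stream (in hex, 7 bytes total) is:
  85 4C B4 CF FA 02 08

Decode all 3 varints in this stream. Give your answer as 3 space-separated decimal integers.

  byte[0]=0x85 cont=1 payload=0x05=5: acc |= 5<<0 -> acc=5 shift=7
  byte[1]=0x4C cont=0 payload=0x4C=76: acc |= 76<<7 -> acc=9733 shift=14 [end]
Varint 1: bytes[0:2] = 85 4C -> value 9733 (2 byte(s))
  byte[2]=0xB4 cont=1 payload=0x34=52: acc |= 52<<0 -> acc=52 shift=7
  byte[3]=0xCF cont=1 payload=0x4F=79: acc |= 79<<7 -> acc=10164 shift=14
  byte[4]=0xFA cont=1 payload=0x7A=122: acc |= 122<<14 -> acc=2009012 shift=21
  byte[5]=0x02 cont=0 payload=0x02=2: acc |= 2<<21 -> acc=6203316 shift=28 [end]
Varint 2: bytes[2:6] = B4 CF FA 02 -> value 6203316 (4 byte(s))
  byte[6]=0x08 cont=0 payload=0x08=8: acc |= 8<<0 -> acc=8 shift=7 [end]
Varint 3: bytes[6:7] = 08 -> value 8 (1 byte(s))

Answer: 9733 6203316 8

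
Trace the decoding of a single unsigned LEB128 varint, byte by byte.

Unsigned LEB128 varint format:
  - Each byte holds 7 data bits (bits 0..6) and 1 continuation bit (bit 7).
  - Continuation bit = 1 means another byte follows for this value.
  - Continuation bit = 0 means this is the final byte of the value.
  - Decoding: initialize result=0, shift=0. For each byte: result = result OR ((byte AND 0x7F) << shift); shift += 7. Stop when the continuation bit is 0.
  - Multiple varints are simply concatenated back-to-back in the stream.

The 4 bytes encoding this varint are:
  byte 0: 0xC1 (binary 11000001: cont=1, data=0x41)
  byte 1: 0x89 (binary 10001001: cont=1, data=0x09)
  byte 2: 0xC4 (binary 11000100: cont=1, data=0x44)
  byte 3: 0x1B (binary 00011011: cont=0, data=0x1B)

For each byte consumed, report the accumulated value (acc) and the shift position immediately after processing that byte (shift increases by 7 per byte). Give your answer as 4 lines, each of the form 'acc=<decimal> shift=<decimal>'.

Answer: acc=65 shift=7
acc=1217 shift=14
acc=1115329 shift=21
acc=57738433 shift=28

Derivation:
byte 0=0xC1: payload=0x41=65, contrib = 65<<0 = 65; acc -> 65, shift -> 7
byte 1=0x89: payload=0x09=9, contrib = 9<<7 = 1152; acc -> 1217, shift -> 14
byte 2=0xC4: payload=0x44=68, contrib = 68<<14 = 1114112; acc -> 1115329, shift -> 21
byte 3=0x1B: payload=0x1B=27, contrib = 27<<21 = 56623104; acc -> 57738433, shift -> 28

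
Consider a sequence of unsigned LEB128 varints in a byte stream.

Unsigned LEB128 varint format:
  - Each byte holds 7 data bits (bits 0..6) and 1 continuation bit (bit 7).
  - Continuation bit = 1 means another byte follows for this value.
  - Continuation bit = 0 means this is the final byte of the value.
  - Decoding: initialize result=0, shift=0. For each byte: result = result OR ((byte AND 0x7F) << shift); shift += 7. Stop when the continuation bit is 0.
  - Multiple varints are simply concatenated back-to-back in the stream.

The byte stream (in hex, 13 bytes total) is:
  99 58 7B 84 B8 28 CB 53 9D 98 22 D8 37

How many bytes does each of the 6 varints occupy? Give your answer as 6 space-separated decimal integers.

  byte[0]=0x99 cont=1 payload=0x19=25: acc |= 25<<0 -> acc=25 shift=7
  byte[1]=0x58 cont=0 payload=0x58=88: acc |= 88<<7 -> acc=11289 shift=14 [end]
Varint 1: bytes[0:2] = 99 58 -> value 11289 (2 byte(s))
  byte[2]=0x7B cont=0 payload=0x7B=123: acc |= 123<<0 -> acc=123 shift=7 [end]
Varint 2: bytes[2:3] = 7B -> value 123 (1 byte(s))
  byte[3]=0x84 cont=1 payload=0x04=4: acc |= 4<<0 -> acc=4 shift=7
  byte[4]=0xB8 cont=1 payload=0x38=56: acc |= 56<<7 -> acc=7172 shift=14
  byte[5]=0x28 cont=0 payload=0x28=40: acc |= 40<<14 -> acc=662532 shift=21 [end]
Varint 3: bytes[3:6] = 84 B8 28 -> value 662532 (3 byte(s))
  byte[6]=0xCB cont=1 payload=0x4B=75: acc |= 75<<0 -> acc=75 shift=7
  byte[7]=0x53 cont=0 payload=0x53=83: acc |= 83<<7 -> acc=10699 shift=14 [end]
Varint 4: bytes[6:8] = CB 53 -> value 10699 (2 byte(s))
  byte[8]=0x9D cont=1 payload=0x1D=29: acc |= 29<<0 -> acc=29 shift=7
  byte[9]=0x98 cont=1 payload=0x18=24: acc |= 24<<7 -> acc=3101 shift=14
  byte[10]=0x22 cont=0 payload=0x22=34: acc |= 34<<14 -> acc=560157 shift=21 [end]
Varint 5: bytes[8:11] = 9D 98 22 -> value 560157 (3 byte(s))
  byte[11]=0xD8 cont=1 payload=0x58=88: acc |= 88<<0 -> acc=88 shift=7
  byte[12]=0x37 cont=0 payload=0x37=55: acc |= 55<<7 -> acc=7128 shift=14 [end]
Varint 6: bytes[11:13] = D8 37 -> value 7128 (2 byte(s))

Answer: 2 1 3 2 3 2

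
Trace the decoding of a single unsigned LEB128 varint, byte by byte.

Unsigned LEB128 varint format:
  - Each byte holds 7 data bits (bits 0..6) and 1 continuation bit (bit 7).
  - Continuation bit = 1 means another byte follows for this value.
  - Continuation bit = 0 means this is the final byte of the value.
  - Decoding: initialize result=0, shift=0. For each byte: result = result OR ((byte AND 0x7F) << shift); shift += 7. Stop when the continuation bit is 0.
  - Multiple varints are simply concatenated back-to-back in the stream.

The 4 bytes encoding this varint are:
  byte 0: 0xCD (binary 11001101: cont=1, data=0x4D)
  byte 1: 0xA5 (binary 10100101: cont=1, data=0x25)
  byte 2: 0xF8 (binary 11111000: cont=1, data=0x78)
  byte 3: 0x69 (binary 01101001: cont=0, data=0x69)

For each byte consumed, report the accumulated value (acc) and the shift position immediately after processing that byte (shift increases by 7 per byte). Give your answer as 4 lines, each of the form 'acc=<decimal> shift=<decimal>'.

byte 0=0xCD: payload=0x4D=77, contrib = 77<<0 = 77; acc -> 77, shift -> 7
byte 1=0xA5: payload=0x25=37, contrib = 37<<7 = 4736; acc -> 4813, shift -> 14
byte 2=0xF8: payload=0x78=120, contrib = 120<<14 = 1966080; acc -> 1970893, shift -> 21
byte 3=0x69: payload=0x69=105, contrib = 105<<21 = 220200960; acc -> 222171853, shift -> 28

Answer: acc=77 shift=7
acc=4813 shift=14
acc=1970893 shift=21
acc=222171853 shift=28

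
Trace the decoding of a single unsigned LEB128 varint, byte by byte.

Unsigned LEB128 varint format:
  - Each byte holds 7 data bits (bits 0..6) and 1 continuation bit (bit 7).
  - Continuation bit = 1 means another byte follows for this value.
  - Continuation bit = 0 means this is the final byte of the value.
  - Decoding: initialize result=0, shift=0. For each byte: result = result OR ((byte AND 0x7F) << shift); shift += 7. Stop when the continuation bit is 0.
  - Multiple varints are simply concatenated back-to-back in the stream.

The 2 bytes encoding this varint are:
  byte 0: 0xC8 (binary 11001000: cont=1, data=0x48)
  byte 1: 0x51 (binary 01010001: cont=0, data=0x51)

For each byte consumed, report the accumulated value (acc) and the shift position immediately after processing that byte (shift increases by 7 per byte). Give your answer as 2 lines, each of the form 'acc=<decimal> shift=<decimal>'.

byte 0=0xC8: payload=0x48=72, contrib = 72<<0 = 72; acc -> 72, shift -> 7
byte 1=0x51: payload=0x51=81, contrib = 81<<7 = 10368; acc -> 10440, shift -> 14

Answer: acc=72 shift=7
acc=10440 shift=14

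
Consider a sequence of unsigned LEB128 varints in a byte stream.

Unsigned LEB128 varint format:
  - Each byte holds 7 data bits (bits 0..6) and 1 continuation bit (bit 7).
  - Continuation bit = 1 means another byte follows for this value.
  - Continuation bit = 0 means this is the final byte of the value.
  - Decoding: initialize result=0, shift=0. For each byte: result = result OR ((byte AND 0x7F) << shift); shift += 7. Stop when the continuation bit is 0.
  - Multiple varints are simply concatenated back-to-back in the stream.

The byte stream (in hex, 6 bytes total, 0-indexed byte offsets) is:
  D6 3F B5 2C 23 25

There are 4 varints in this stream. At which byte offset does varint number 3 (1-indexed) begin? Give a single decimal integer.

  byte[0]=0xD6 cont=1 payload=0x56=86: acc |= 86<<0 -> acc=86 shift=7
  byte[1]=0x3F cont=0 payload=0x3F=63: acc |= 63<<7 -> acc=8150 shift=14 [end]
Varint 1: bytes[0:2] = D6 3F -> value 8150 (2 byte(s))
  byte[2]=0xB5 cont=1 payload=0x35=53: acc |= 53<<0 -> acc=53 shift=7
  byte[3]=0x2C cont=0 payload=0x2C=44: acc |= 44<<7 -> acc=5685 shift=14 [end]
Varint 2: bytes[2:4] = B5 2C -> value 5685 (2 byte(s))
  byte[4]=0x23 cont=0 payload=0x23=35: acc |= 35<<0 -> acc=35 shift=7 [end]
Varint 3: bytes[4:5] = 23 -> value 35 (1 byte(s))
  byte[5]=0x25 cont=0 payload=0x25=37: acc |= 37<<0 -> acc=37 shift=7 [end]
Varint 4: bytes[5:6] = 25 -> value 37 (1 byte(s))

Answer: 4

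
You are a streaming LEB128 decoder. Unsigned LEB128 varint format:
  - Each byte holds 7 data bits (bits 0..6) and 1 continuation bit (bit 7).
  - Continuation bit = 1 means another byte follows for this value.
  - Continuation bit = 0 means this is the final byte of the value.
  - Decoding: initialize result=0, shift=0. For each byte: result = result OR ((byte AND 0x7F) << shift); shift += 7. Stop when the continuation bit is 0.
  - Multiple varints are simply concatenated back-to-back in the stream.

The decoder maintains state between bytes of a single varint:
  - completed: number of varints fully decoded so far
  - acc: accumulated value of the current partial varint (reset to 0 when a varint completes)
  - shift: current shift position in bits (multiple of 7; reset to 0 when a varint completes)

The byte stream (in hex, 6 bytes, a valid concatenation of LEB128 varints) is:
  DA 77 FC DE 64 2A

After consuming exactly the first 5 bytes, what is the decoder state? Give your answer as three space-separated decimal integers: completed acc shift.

byte[0]=0xDA cont=1 payload=0x5A: acc |= 90<<0 -> completed=0 acc=90 shift=7
byte[1]=0x77 cont=0 payload=0x77: varint #1 complete (value=15322); reset -> completed=1 acc=0 shift=0
byte[2]=0xFC cont=1 payload=0x7C: acc |= 124<<0 -> completed=1 acc=124 shift=7
byte[3]=0xDE cont=1 payload=0x5E: acc |= 94<<7 -> completed=1 acc=12156 shift=14
byte[4]=0x64 cont=0 payload=0x64: varint #2 complete (value=1650556); reset -> completed=2 acc=0 shift=0

Answer: 2 0 0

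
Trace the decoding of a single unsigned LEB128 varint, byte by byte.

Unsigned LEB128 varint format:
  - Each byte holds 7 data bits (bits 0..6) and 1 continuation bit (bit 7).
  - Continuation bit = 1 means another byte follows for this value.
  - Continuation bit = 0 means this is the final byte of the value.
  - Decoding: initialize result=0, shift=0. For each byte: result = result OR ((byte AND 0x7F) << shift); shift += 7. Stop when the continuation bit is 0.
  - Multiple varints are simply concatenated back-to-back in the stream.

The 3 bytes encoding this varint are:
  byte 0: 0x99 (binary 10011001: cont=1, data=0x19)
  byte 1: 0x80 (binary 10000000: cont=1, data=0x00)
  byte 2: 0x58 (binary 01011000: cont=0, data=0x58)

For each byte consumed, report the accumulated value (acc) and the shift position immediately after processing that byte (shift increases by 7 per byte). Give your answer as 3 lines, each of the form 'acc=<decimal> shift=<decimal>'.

byte 0=0x99: payload=0x19=25, contrib = 25<<0 = 25; acc -> 25, shift -> 7
byte 1=0x80: payload=0x00=0, contrib = 0<<7 = 0; acc -> 25, shift -> 14
byte 2=0x58: payload=0x58=88, contrib = 88<<14 = 1441792; acc -> 1441817, shift -> 21

Answer: acc=25 shift=7
acc=25 shift=14
acc=1441817 shift=21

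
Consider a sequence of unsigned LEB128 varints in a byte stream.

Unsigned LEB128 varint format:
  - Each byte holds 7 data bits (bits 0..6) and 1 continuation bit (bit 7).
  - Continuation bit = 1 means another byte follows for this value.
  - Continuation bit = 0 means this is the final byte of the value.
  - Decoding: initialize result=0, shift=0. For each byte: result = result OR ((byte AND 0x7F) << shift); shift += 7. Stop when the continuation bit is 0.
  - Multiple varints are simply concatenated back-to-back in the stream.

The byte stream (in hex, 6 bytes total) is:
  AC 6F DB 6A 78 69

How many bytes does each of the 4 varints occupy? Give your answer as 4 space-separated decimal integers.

Answer: 2 2 1 1

Derivation:
  byte[0]=0xAC cont=1 payload=0x2C=44: acc |= 44<<0 -> acc=44 shift=7
  byte[1]=0x6F cont=0 payload=0x6F=111: acc |= 111<<7 -> acc=14252 shift=14 [end]
Varint 1: bytes[0:2] = AC 6F -> value 14252 (2 byte(s))
  byte[2]=0xDB cont=1 payload=0x5B=91: acc |= 91<<0 -> acc=91 shift=7
  byte[3]=0x6A cont=0 payload=0x6A=106: acc |= 106<<7 -> acc=13659 shift=14 [end]
Varint 2: bytes[2:4] = DB 6A -> value 13659 (2 byte(s))
  byte[4]=0x78 cont=0 payload=0x78=120: acc |= 120<<0 -> acc=120 shift=7 [end]
Varint 3: bytes[4:5] = 78 -> value 120 (1 byte(s))
  byte[5]=0x69 cont=0 payload=0x69=105: acc |= 105<<0 -> acc=105 shift=7 [end]
Varint 4: bytes[5:6] = 69 -> value 105 (1 byte(s))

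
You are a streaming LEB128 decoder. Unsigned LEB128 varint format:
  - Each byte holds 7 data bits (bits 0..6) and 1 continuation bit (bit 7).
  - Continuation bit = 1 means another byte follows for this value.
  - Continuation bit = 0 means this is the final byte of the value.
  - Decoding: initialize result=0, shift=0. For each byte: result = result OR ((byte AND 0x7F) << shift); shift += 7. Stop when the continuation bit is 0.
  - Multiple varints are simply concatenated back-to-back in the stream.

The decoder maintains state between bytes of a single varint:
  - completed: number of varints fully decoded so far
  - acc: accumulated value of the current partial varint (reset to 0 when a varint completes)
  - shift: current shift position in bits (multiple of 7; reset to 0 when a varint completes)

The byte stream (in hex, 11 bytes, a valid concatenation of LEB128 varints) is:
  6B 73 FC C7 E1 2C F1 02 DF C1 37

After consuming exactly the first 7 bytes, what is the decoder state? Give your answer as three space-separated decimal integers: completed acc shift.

byte[0]=0x6B cont=0 payload=0x6B: varint #1 complete (value=107); reset -> completed=1 acc=0 shift=0
byte[1]=0x73 cont=0 payload=0x73: varint #2 complete (value=115); reset -> completed=2 acc=0 shift=0
byte[2]=0xFC cont=1 payload=0x7C: acc |= 124<<0 -> completed=2 acc=124 shift=7
byte[3]=0xC7 cont=1 payload=0x47: acc |= 71<<7 -> completed=2 acc=9212 shift=14
byte[4]=0xE1 cont=1 payload=0x61: acc |= 97<<14 -> completed=2 acc=1598460 shift=21
byte[5]=0x2C cont=0 payload=0x2C: varint #3 complete (value=93873148); reset -> completed=3 acc=0 shift=0
byte[6]=0xF1 cont=1 payload=0x71: acc |= 113<<0 -> completed=3 acc=113 shift=7

Answer: 3 113 7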